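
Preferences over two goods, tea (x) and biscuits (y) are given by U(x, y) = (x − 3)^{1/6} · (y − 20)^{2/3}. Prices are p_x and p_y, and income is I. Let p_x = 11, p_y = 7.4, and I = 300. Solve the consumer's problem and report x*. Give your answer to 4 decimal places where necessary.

x* = 5.1636

MRS = (1/4)·(y−20)/(x−3). Tangency with p_x/p_y gives y−20 = 4·(p_x/p_y)·(x−3).
After buying the subsistence bundle (3, 20), a share 0.2 of the remaining income goes to x: x* = 3 + 0.2·(I − 3p_x − 20p_y)/p_x.
Discretionary income = 300 − 3·11 − 20·7.4 = 119; x* = 3 + 0.2·119/11 = 5.1636.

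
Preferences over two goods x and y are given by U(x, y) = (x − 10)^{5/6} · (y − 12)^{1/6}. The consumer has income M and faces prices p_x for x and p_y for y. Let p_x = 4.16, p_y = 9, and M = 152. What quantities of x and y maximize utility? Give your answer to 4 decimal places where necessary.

x* = 10.4808, y* = 12.0444

This is Cobb-Douglas in (x−10, y−12): tangency gives 5/6·p_y·(y−12) = 1/6·p_x·(x−10).
Substituting into the budget: x* = 10 + 5/6·(M − 10·p_x − 12·p_y)/p_x, and y* = 12 + 1/6·(…)/p_y.
Discretionary income = 152 − 10·4.16 − 12·9 = 2.4; x* = 10 + 5/6·2.4/4.16 = 10.4808; y* = 12 + 1/6·2.4/9 = 12.0444.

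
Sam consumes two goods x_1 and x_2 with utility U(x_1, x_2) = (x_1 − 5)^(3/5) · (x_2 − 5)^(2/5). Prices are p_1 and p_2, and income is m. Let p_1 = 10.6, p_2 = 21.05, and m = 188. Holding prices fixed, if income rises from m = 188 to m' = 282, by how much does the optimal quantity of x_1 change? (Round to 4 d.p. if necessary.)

Δx_1* = 5.3208

This is Cobb-Douglas in (x_1−5, x_2−5): tangency gives 0.6·p_2·(x_2−5) = 0.4·p_1·(x_1−5).
Substituting into the budget: x_1* = 5 + 0.6·(m − 5·p_1 − 5·p_2)/p_1, and x_2* = 5 + 0.4·(…)/p_2.
Discretionary income = 188 − 5·10.6 − 5·21.05 = 29.75; x_1* = 5 + 0.6·29.75/10.6 = 6.684.
At m' = 282: x_1* = 12.0047. Change: 12.0047 − 6.684 = 5.3208.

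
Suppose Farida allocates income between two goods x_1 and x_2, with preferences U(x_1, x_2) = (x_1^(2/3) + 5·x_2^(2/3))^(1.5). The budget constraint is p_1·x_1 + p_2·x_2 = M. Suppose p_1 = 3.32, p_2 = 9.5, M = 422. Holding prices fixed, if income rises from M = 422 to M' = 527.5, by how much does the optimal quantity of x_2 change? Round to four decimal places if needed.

Numerically x_2/x_1 = 5.335234, so x_1* = 422/(3.32 + 9.5·5.335234) = 7.8141 and x_2* = 5.335234·7.8141 = 41.6902.
At M' = 527.5: x_2* = 52.1128. Change: 52.1128 − 41.6902 = 10.4226.

Δx_2* = 10.4226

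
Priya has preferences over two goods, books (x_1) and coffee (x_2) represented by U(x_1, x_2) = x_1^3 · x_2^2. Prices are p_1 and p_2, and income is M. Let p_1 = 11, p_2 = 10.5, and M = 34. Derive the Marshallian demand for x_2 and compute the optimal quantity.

MU_x_1/MU_x_2 = (3·x_2)/(2·x_1); tangency sets this equal to p_1/p_2.
So 3·p_2·x_2 = 2·p_1·x_1; combined with the budget, a share 0.6 of income goes to x_1.
Demand: x_1*(p_1,p_2,M) = 0.6·M/p_1 and x_2* = 0.4·M/p_2.
At p_1=11, p_2=10.5, M=34: x_2* = 0.4·34/10.5 = 1.2952.

x_2* = 1.2952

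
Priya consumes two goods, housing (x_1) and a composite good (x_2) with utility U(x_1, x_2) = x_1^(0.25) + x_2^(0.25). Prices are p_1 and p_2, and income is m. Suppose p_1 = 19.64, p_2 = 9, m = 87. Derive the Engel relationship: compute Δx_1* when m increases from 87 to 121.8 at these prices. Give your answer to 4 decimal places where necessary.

MRS = MU_x_1/MU_x_2 = (x_2/x_1)^(0.75). Set equal to p_1/p_2.
Solve for the ratio: x_2/x_1 = [p_1/p_2]^(4/3).
Substitute x_2 = (x_2/x_1)·x_1 into the budget: x_1* = m/(p_1 + p_2·(x_2/x_1)).
Numerically x_2/x_1 = 2.830514, so x_1* = 87/(19.64 + 9·2.830514) = 1.9284.
At m' = 121.8: x_1* = 2.6998. Change: 2.6998 − 1.9284 = 0.7714.

Δx_1* = 0.7714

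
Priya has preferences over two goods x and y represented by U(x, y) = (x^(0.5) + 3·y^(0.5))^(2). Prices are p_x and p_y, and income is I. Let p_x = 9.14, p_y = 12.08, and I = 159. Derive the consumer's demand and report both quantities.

With the ratio pinned down, the budget gives x* = I/(p_x + p_y·(y/x)) and y* = (y/x)·x*.
Numerically y/x = 5.152299, so x* = 159/(9.14 + 12.08·5.152299) = 2.2275 and y* = 5.152299·2.2275 = 11.4769.

x* = 2.2275, y* = 11.4769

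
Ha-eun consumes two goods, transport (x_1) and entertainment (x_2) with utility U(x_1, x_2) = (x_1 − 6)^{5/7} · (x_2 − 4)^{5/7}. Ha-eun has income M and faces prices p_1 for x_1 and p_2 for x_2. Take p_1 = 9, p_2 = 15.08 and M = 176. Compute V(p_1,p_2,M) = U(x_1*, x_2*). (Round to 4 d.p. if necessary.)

This is Cobb-Douglas in (x_1−6, x_2−4): tangency gives 5/7·p_2·(x_2−4) = 5/7·p_1·(x_1−6).
Substituting into the budget: x_1* = 6 + 0.5·(M − 6·p_1 − 4·p_2)/p_1, and x_2* = 4 + 0.5·(…)/p_2.
Discretionary income = 176 − 6·9 − 4·15.08 = 61.68; x_1* = 6 + 0.5·61.68/9 = 9.4267; x_2* = 4 + 0.5·61.68/15.08 = 6.0451.
Utility at the optimum: U(9.4267, 6.0451) = 4.0178.

V = 4.0178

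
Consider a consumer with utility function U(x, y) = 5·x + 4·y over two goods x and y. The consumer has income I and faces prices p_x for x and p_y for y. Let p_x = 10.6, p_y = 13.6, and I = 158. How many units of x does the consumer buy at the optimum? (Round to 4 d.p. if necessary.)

Linear utility — the consumer picks whichever good has higher MU/price: 5/10.6 = 0.4717 vs 4/13.6 = 0.2941.
x gives more utility per dollar, so spend all income on x: x* = I/p_x, y* = 0.
Numerically: x* = 14.9057, y* = 0.

x* = 14.9057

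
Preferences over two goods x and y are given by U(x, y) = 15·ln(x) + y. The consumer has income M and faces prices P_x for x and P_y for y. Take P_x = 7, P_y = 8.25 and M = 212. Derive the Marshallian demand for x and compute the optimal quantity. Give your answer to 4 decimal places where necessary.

MU_x = 15/x, MU_y = 1. Tangency: 15/x = P_x/P_y.
So x*(P_x,P_y) = 15·P_y/P_x, independent of income; and y* = (M − 15·P_y)/P_y.
At the given prices: x* = 15·8.25/7 = 17.6786.

x* = 17.6786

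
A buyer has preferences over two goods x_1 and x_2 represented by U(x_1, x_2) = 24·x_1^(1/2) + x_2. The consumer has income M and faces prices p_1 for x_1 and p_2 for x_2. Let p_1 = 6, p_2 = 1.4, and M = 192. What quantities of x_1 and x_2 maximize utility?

x_1* = 7.84, x_2* = 103.5429

MU_x_1 = 12/√x_1, MU_x_2 = 1. Tangency: 12/√x_1 = p_1/p_2.
Solve: √x_1 = 12·p_2/p_1, so x_1*(p_1,p_2) = (12·p_2/p_1)², and x_2* = (M − p_1·x_1*)/p_2.
Plugging in: x_1* = (12·1.4/6)² = 7.84, x_2* = 103.5429.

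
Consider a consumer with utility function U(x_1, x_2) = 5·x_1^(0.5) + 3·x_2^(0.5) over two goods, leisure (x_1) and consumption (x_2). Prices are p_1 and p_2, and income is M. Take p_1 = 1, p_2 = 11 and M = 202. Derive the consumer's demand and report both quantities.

x_1* = 195.5986, x_2* = 0.5819

Numerically x_2/x_1 = 0.002975, so x_1* = 202/(1 + 11·0.002975) = 195.5986 and x_2* = 0.002975·195.5986 = 0.5819.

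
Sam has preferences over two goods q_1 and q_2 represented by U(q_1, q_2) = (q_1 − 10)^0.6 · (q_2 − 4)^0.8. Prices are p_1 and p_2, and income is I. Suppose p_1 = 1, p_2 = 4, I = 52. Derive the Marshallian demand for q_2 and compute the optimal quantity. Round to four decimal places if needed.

q_2* = 7.7143

Let q_1' = q_1−10, q_2' = q_2−4. MRS = (3/4)·q_2'/q_1' = p_1/p_2.
After buying the subsistence bundle (10, 4), a share 3/7 of the remaining income goes to q_1: q_1* = 10 + 3/7·(I − 10p_1 − 4p_2)/p_1.
Discretionary income = 52 − 10·1 − 4·4 = 26; q_2* = 4 + 4/7·26/4 = 7.7143.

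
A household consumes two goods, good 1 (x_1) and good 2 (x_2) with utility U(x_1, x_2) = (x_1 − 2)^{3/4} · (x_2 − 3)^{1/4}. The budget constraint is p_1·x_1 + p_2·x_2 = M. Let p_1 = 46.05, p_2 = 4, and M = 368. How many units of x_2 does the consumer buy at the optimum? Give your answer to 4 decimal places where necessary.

x_2* = 19.4937

Let x_1' = x_1−2, x_2' = x_2−3. MRS = 3·x_2'/x_1' = p_1/p_2.
Substituting into the budget: x_1* = 2 + 0.75·(M − 2·p_1 − 3·p_2)/p_1, and x_2* = 3 + 0.25·(…)/p_2.
Discretionary income = 368 − 2·46.05 − 3·4 = 263.9; x_2* = 3 + 0.25·263.9/4 = 19.4937.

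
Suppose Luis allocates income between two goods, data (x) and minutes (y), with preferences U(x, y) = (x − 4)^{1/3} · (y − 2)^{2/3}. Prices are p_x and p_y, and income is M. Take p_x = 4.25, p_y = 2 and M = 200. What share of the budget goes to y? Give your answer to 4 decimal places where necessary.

share on y = 0.6167

Let x' = x−4, y' = y−2. MRS = (1/2)·y'/x' = p_x/p_y.
Substituting into the budget: x* = 4 + 1/3·(M − 4·p_x − 2·p_y)/p_x, and y* = 2 + 2/3·(…)/p_y.
Discretionary income = 200 − 4·4.25 − 2·2 = 179; x* = 4 + 1/3·179/4.25 = 18.0392; y* = 2 + 2/3·179/2 = 61.6667.
Expenditure on y: 2·61.6667 = 123.3333; share = 0.6167.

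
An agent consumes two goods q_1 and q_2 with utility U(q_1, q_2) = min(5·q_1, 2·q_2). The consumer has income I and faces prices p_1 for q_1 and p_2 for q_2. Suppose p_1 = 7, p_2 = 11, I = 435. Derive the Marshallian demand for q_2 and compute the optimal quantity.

Leontief preferences: the optimum is at the kink where q_1/2 = q_2/5, i.e. q_2 = (5/2)·q_1.
Budget: p_1·q_1 + p_2·(5/2)·q_1 = I, so (2·p_1 + 5·p_2)·q_1 = 2·I.
Demand: q_1*(p_1,p_2,I) = 2·I/(2·p_1 + 5·p_2), q_2* = 5·I/(2·p_1 + 5·p_2).
Here 2·7 + 5·11 = 69, giving q_2* = 31.5217.

q_2* = 31.5217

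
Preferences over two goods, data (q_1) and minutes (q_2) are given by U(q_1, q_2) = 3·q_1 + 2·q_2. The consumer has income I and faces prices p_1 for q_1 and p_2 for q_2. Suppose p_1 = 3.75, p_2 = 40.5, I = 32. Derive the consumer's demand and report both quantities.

Perfect substitutes: compare marginal utility per dollar. 3/p_1 vs 2/p_2 → 0.8 vs 0.0494.
q_1 gives more utility per dollar, so spend all income on q_1: q_1* = I/p_1, q_2* = 0.
Numerically: q_1* = 8.5333, q_2* = 0.

q_1* = 8.5333, q_2* = 0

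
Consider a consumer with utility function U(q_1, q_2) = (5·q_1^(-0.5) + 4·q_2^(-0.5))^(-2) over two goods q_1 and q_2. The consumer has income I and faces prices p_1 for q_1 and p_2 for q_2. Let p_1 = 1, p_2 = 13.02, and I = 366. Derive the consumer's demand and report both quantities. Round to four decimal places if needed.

Substitute q_2 = (q_2/q_1)·q_1 into the budget: q_1* = I/(p_1 + p_2·(q_2/q_1)).
Numerically q_2/q_1 = 0.155711, so q_1* = 366/(1 + 13.02·0.155711) = 120.8975 and q_2* = 0.155711·120.8975 = 18.8251.

q_1* = 120.8975, q_2* = 18.8251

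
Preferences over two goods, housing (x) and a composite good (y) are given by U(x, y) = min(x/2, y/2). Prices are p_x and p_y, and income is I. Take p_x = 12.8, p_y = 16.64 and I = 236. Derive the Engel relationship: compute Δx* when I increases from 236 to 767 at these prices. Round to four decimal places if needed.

With perfect complements, no substitution: consume in ratio x:y = 2:2.
Budget: p_x·x + p_y·x = I, so (2·p_x + 2·p_y)·x = 2·I.
Demand: x*(p_x,p_y,I) = 2·I/(2·p_x + 2·p_y), y* = 2·I/(2·p_x + 2·p_y).
Here 2·12.8 + 2·16.64 = 58.88, giving x* = 8.0163.
At I' = 767: x* = 26.053. Change: 26.053 − 8.0163 = 18.0367.

Δx* = 18.0367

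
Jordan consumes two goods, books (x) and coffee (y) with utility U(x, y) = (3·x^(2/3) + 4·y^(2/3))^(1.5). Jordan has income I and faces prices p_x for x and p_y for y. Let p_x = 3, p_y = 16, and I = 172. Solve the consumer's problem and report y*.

y* = 0.8269

MRS = MU_x/MU_y = (3/4)·(y/x)^(1/3). Set equal to p_x/p_y.
Hence y/x = ((4/3)·p_x/p_y)^(1/(1/3)), i.e. raised to the 3 power.
With the ratio pinned down, the budget gives x* = I/(p_x + p_y·(y/x)) and y* = (y/x)·x*.
Numerically y/x = 0.015625, so x* = 172/(3 + 16·0.015625) = 52.9231 and y* = 0.015625·52.9231 = 0.8269.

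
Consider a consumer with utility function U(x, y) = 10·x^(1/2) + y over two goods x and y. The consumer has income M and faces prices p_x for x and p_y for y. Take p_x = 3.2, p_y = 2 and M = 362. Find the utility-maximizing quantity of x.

x* = 9.7656

Utility is quasi-linear in y; the FOC for x is 5/√x = p_x/p_y.
Solve: √x = 5·p_y/p_x, so x*(p_x,p_y) = (5·p_y/p_x)², and y* = (M − p_x·x*)/p_y.
Plugging in: x* = (5·2/3.2)² = 9.7656.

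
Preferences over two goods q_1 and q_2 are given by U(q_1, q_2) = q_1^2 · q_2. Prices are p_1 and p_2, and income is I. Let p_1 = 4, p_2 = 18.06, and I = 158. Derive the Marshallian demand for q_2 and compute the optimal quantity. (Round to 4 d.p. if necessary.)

MU_q_1/MU_q_2 = (2·q_2)/(q_1); tangency sets this equal to p_1/p_2.
Rearranging, p_2·q_2 = (1/2)·p_1·q_1. Substituting into the budget gives p_1·q_1·(1 + (1/2)) = I.
Demand: q_1*(p_1,p_2,I) = 2/3·I/p_1 and q_2* = 1/3·I/p_2.
At p_1=4, p_2=18.06, I=158: q_2* = 1/3·158/18.06 = 2.9162.

q_2* = 2.9162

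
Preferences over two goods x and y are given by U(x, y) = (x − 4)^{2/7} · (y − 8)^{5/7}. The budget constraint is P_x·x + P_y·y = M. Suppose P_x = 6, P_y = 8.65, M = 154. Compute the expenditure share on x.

share on x = 0.2686

MRS = (2/5)·(y−8)/(x−4). Tangency with P_x/P_y gives y−8 = (5/2)·(P_x/P_y)·(x−4).
After buying the subsistence bundle (4, 8), a share 2/7 of the remaining income goes to x: x* = 4 + 2/7·(M − 4P_x − 8P_y)/P_x.
Discretionary income = 154 − 4·6 − 8·8.65 = 60.8; x* = 4 + 2/7·60.8/6 = 6.8952; y* = 8 + 5/7·60.8/8.65 = 13.0206.
Expenditure on x: 6·6.8952 = 41.3714; share = 0.2686.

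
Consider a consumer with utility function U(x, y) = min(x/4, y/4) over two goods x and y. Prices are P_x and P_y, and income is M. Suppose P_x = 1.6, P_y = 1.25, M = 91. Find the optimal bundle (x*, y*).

x* = 31.9298, y* = 31.9298

With perfect complements, no substitution: consume in ratio x:y = 4:4.
Budget: P_x·x + P_y·x = M, so (4·P_x + 4·P_y)·x = 4·M.
Demand: x*(P_x,P_y,M) = 4·M/(4·P_x + 4·P_y), y* = 4·M/(4·P_x + 4·P_y).
Here 4·1.6 + 4·1.25 = 11.4, giving x* = 31.9298 and y* = 31.9298.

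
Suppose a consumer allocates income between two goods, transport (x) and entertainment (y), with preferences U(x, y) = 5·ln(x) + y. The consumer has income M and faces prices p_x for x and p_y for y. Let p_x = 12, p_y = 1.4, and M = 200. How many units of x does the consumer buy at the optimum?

MU_x = 5/x, MU_y = 1. Tangency: 5/x = p_x/p_y.
So x*(p_x,p_y) = 5·p_y/p_x, independent of income; and y* = (M − 5·p_y)/p_y.
At the given prices: x* = 5·1.4/12 = 0.5833.

x* = 0.5833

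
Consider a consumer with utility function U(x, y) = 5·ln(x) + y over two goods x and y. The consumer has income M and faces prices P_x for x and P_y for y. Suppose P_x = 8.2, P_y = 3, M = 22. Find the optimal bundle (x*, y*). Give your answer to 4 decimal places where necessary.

x* = 1.8293, y* = 2.3333

Set MRS = P_x/P_y: (5/x)/1 = P_x/P_y.
So x*(P_x,P_y) = 5·P_y/P_x, independent of income; and y* = (M − 5·P_y)/P_y.
At the given prices: x* = 5·3/8.2 = 1.8293, and y* = 2.3333.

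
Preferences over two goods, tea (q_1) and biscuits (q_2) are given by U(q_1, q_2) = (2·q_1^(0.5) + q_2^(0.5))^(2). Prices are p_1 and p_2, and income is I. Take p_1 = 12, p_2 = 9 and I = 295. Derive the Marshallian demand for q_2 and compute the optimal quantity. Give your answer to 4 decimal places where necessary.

q_2* = 8.1944

Numerically q_2/q_1 = 0.444444, so q_1* = 295/(12 + 9·0.444444) = 18.4375 and q_2* = 0.444444·18.4375 = 8.1944.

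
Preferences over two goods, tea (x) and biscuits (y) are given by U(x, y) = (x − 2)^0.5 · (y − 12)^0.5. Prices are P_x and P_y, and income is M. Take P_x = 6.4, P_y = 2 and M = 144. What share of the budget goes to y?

share on y = 0.5389

This is Cobb-Douglas in (x−2, y−12): tangency gives 0.5·P_y·(y−12) = 0.5·P_x·(x−2).
After buying the subsistence bundle (2, 12), a share 0.5 of the remaining income goes to x: x* = 2 + 0.5·(M − 2P_x − 12P_y)/P_x.
Discretionary income = 144 − 2·6.4 − 12·2 = 107.2; x* = 2 + 0.5·107.2/6.4 = 10.375; y* = 12 + 0.5·107.2/2 = 38.8.
Expenditure on y: 2·38.8 = 77.6; share = 0.5389.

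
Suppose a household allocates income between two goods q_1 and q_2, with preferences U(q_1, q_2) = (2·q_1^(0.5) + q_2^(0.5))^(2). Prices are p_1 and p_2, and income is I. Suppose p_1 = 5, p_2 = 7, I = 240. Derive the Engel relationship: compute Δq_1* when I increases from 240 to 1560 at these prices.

Numerically q_2/q_1 = 0.127551, so q_1* = 240/(5 + 7·0.127551) = 40.7273.
At I' = 1560: q_1* = 264.7273. Change: 264.7273 − 40.7273 = 224.

Δq_1* = 224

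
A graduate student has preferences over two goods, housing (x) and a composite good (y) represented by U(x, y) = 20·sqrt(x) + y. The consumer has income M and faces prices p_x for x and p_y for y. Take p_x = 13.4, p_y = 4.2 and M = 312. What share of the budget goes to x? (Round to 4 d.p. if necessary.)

Set MRS = p_x/p_y: 10·x^(−1/2) = p_x/p_y.
Thus x* = (10·p_y/p_x)² — independent of M — with the rest of income spent on y.
Plugging in: x* = (10·4.2/13.4)² = 9.824, y* = 42.9424.
Expenditure on x: 13.4·9.824 = 131.6418; share = 0.4219.

share on x = 0.4219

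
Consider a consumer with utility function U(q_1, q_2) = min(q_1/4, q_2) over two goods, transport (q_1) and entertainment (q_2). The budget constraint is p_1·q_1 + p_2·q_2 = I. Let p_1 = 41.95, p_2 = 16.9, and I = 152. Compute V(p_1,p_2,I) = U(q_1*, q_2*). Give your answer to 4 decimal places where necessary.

Leontief preferences: the optimum is at the kink where q_1/4 = q_2/1, i.e. q_2 = (1/4)·q_1.
Budget: p_1·q_1 + p_2·(1/4)·q_1 = I, so (4·p_1 + p_2)·q_1 = 4·I.
Demand: q_1*(p_1,p_2,I) = 4·I/(4·p_1 + p_2), q_2* = I/(4·p_1 + p_2).
Here 4·41.95 + 16.9 = 184.7, giving q_1* = 3.2918 and q_2* = 0.823.
Utility at the optimum: U(3.2918, 0.823) = 0.823.

V = 0.823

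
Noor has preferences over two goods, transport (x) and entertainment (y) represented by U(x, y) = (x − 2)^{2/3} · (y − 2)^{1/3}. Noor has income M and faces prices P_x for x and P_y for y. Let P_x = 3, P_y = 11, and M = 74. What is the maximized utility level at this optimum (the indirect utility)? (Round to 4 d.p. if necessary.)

MRS = 2·(y−2)/(x−2). Tangency with P_x/P_y gives y−2 = (1/2)·(P_x/P_y)·(x−2).
After buying the subsistence bundle (2, 2), a share 2/3 of the remaining income goes to x: x* = 2 + 2/3·(M − 2P_x − 2P_y)/P_x.
Discretionary income = 74 − 2·3 − 2·11 = 46; x* = 2 + 2/3·46/3 = 12.2222; y* = 2 + 1/3·46/11 = 3.3939.
Utility at the optimum: U(12.2222, 3.3939) = 5.2615.

V = 5.2615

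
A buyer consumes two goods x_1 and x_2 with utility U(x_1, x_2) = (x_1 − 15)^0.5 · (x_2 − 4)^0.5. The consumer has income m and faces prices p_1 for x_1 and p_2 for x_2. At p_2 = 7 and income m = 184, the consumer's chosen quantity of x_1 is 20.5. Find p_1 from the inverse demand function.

MRS = (x_2−4)/(x_1−15). Tangency with p_1/p_2 gives x_2−4 = (p_1/p_2)·(x_1−15).
Substituting into the budget: x_1* = 15 + 0.5·(m − 15·p_1 − 4·p_2)/p_1, and x_2* = 4 + 0.5·(…)/p_2.
Set x_1* = 20.5 in the demand function and solve for p_1: p_1 = 6.

p_1 = 6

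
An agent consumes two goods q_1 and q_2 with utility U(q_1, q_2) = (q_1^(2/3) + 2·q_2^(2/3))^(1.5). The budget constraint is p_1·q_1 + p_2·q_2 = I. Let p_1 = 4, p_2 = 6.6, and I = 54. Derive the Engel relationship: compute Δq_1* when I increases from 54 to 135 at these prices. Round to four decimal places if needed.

MU_q_1 ∝ q_1^(-1/3), MU_q_2 ∝ 2·q_2^(-1/3), so MRS = (1/2)·(q_2/q_1)^(1/3) = p_1/p_2.
Hence q_2/q_1 = (2·p_1/p_2)^(1/(1/3)), i.e. raised to the 3 power.
With the ratio pinned down, the budget gives q_1* = I/(p_1 + p_2·(q_2/q_1)) and q_2* = (q_2/q_1)·q_1*.
Numerically q_2/q_1 = 1.780894, so q_1* = 54/(4 + 6.6·1.780894) = 3.4277.
At I' = 135: q_1* = 8.5693. Change: 8.5693 − 3.4277 = 5.1416.

Δq_1* = 5.1416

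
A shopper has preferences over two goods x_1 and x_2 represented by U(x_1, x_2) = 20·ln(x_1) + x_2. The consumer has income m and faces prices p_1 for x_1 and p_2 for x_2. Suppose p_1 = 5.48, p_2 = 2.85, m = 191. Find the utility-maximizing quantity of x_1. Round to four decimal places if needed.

MU_x_1 = 20/x_1, MU_x_2 = 1. Tangency: 20/x_1 = p_1/p_2.
So x_1*(p_1,p_2) = 20·p_2/p_1, independent of income; and x_2* = (m − 20·p_2)/p_2.
At the given prices: x_1* = 20·2.85/5.48 = 10.4015.

x_1* = 10.4015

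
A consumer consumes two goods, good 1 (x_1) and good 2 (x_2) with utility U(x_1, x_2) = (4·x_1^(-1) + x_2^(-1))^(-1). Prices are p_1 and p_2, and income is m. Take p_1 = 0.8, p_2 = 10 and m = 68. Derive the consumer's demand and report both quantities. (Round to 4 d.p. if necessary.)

x_1* = 30.7107, x_2* = 4.3431

MRS = MU_x_1/MU_x_2 = 4·(x_2/x_1)^(2). Set equal to p_1/p_2.
Solve for the ratio: x_2/x_1 = [(1/4)·p_1/p_2]^(0.5).
Substitute x_2 = (x_2/x_1)·x_1 into the budget: x_1* = m/(p_1 + p_2·(x_2/x_1)).
Numerically x_2/x_1 = 0.141421, so x_1* = 68/(0.8 + 10·0.141421) = 30.7107 and x_2* = 0.141421·30.7107 = 4.3431.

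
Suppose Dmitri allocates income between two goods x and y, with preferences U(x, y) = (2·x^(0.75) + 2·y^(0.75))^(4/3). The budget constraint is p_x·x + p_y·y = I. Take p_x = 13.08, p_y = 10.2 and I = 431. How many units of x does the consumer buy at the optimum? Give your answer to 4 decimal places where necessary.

x* = 10.5995

MRS = MU_x/MU_y = (y/x)^(0.25). Set equal to p_x/p_y.
Solve for the ratio: y/x = [p_x/p_y]^(4).
Substitute y = (y/x)·x into the budget: x* = I/(p_x + p_y·(y/x)).
Numerically y/x = 2.704147, so x* = 431/(13.08 + 10.2·2.704147) = 10.5995.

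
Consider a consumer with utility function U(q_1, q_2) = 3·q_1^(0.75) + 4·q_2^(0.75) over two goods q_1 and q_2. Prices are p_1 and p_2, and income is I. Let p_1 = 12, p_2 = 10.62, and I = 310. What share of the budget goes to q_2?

share on q_2 = 0.8201

MRS = MU_q_1/MU_q_2 = (3/4)·(q_2/q_1)^(0.25). Set equal to p_1/p_2.
Hence q_2/q_1 = ((4/3)·p_1/p_2)^(1/(0.25)), i.e. raised to the 4 power.
With the ratio pinned down, the budget gives q_1* = I/(p_1 + p_2·(q_2/q_1)) and q_2* = (q_2/q_1)·q_1*.
Numerically q_2/q_1 = 5.152071, so q_1* = 310/(12 + 10.62·5.152071) = 4.6466 and q_2* = 5.152071·4.6466 = 23.9398.
Expenditure on q_2: 10.62·23.9398 = 254.2404; share = 0.8201.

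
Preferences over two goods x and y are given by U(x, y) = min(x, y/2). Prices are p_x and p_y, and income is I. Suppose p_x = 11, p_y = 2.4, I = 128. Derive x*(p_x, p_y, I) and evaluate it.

x* = 8.1013

With perfect complements, no substitution: consume in ratio x:y = 1:2.
Budget: p_x·x + p_y·2·x = I, so (p_x + 2·p_y)·x = I.
Demand: x*(p_x,p_y,I) = I/(p_x + 2·p_y), y* = 2·I/(p_x + 2·p_y).
Here 11 + 2·2.4 = 15.8, giving x* = 8.1013.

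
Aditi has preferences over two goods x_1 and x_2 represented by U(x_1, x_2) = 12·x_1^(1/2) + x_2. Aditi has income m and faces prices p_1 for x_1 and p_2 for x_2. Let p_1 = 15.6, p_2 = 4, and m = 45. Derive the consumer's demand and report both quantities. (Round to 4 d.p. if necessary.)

Set MRS = p_1/p_2: 6·x_1^(−1/2) = p_1/p_2.
Solve: √x_1 = 6·p_2/p_1, so x_1*(p_1,p_2) = (6·p_2/p_1)², and x_2* = (m − p_1·x_1*)/p_2.
Plugging in: x_1* = (6·4/15.6)² = 2.3669, x_2* = 2.0192.

x_1* = 2.3669, x_2* = 2.0192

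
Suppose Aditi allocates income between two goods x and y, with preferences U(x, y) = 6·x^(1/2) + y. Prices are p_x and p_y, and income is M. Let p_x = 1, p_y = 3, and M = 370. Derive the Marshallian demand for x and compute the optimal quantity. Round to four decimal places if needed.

x* = 81

Set MRS = p_x/p_y: 3·x^(−1/2) = p_x/p_y.
Solve: √x = 3·p_y/p_x, so x*(p_x,p_y) = (3·p_y/p_x)², and y* = (M − p_x·x*)/p_y.
Plugging in: x* = (3·3/1)² = 81.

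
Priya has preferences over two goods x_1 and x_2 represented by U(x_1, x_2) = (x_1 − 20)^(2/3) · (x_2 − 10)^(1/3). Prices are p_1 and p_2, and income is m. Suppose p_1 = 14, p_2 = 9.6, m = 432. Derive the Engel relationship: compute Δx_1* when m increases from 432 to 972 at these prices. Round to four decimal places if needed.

Δx_1* = 25.7143

Let x_1' = x_1−20, x_2' = x_2−10. MRS = 2·x_2'/x_1' = p_1/p_2.
Substituting into the budget: x_1* = 20 + 2/3·(m − 20·p_1 − 10·p_2)/p_1, and x_2* = 10 + 1/3·(…)/p_2.
Discretionary income = 432 − 20·14 − 10·9.6 = 56; x_1* = 20 + 2/3·56/14 = 22.6667.
At m' = 972: x_1* = 48.381. Change: 48.381 − 22.6667 = 25.7143.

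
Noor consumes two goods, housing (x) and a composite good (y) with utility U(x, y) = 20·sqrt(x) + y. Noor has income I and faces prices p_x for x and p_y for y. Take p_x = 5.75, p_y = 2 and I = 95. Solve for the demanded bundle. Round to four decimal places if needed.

Utility is quasi-linear in y; the FOC for x is 10/√x = p_x/p_y.
Solve: √x = 10·p_y/p_x, so x*(p_x,p_y) = (10·p_y/p_x)², and y* = (I − p_x·x*)/p_y.
Plugging in: x* = (10·2/5.75)² = 12.0983, y* = 12.7174.

x* = 12.0983, y* = 12.7174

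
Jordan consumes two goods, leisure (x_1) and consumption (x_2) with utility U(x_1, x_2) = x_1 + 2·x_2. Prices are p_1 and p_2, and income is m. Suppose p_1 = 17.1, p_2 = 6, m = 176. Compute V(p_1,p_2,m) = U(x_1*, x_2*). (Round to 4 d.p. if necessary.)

V = 58.6667

Linear utility — the consumer picks whichever good has higher MU/price: 1/17.1 = 0.0585 vs 2/6 = 0.3333.
x_2 gives more utility per dollar, so spend all income on x_2: x_2* = m/p_2, x_1* = 0.
Numerically: x_1* = 0, x_2* = 29.3333.
Utility at the optimum: U(0, 29.3333) = 58.6667.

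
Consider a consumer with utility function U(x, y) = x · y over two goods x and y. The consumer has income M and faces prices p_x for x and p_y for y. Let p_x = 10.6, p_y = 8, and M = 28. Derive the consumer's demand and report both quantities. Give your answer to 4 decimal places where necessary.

MU_x/MU_y = (y)/(x); tangency sets this equal to p_x/p_y.
So p_y·y = p_x·x; combined with the budget, a share 0.5 of income goes to x.
Demand: x*(p_x,p_y,M) = 0.5·M/p_x and y* = 0.5·M/p_y.
At p_x=10.6, p_y=8, M=28: x* = 0.5·28/10.6 = 1.3208, y* = 1.75.

x* = 1.3208, y* = 1.75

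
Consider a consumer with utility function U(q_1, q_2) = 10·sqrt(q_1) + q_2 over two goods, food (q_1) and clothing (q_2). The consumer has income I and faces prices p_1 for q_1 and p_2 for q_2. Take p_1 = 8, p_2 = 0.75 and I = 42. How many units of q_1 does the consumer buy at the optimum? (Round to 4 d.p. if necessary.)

Utility is quasi-linear in q_2; the FOC for q_1 is 5/√q_1 = p_1/p_2.
Solve: √q_1 = 5·p_2/p_1, so q_1*(p_1,p_2) = (5·p_2/p_1)², and q_2* = (I − p_1·q_1*)/p_2.
Plugging in: q_1* = (5·0.75/8)² = 0.2197.

q_1* = 0.2197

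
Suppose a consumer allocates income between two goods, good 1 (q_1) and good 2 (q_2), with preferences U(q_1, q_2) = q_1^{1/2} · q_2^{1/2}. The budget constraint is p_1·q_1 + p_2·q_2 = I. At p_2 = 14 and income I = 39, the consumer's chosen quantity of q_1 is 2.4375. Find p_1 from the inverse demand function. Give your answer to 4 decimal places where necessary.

p_1 = 8

The MRS is q_2/q_1. Set MRS = p_1/p_2.
Rearranging, p_2·q_2 = p_1·q_1. Substituting into the budget gives p_1·q_1·(1 + 1) = I.
Demand: q_1*(p_1,p_2,I) = 0.5·I/p_1 and q_2* = 0.5·I/p_2.
Set q_1* = 2.4375 in the demand function and solve for p_1: p_1 = 8.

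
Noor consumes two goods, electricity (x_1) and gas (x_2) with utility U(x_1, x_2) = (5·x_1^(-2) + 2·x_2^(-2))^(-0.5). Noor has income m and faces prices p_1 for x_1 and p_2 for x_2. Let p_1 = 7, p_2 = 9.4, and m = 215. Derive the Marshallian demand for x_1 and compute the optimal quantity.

x_1* = 16.1925

MU_x_1 ∝ 5·x_1^(-3), MU_x_2 ∝ 2·x_2^(-3), so MRS = (5/2)·(x_2/x_1)^(3) = p_1/p_2.
Solve for the ratio: x_2/x_1 = [(2/5)·p_1/p_2]^(1/3).
Substitute x_2 = (x_2/x_1)·x_1 into the budget: x_1* = m/(p_1 + p_2·(x_2/x_1)).
Numerically x_2/x_1 = 0.667847, so x_1* = 215/(7 + 9.4·0.667847) = 16.1925.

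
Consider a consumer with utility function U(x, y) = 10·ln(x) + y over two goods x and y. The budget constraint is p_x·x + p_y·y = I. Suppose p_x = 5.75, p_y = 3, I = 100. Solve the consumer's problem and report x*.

x* = 5.2174

MU_x = 10/x, MU_y = 1. Tangency: 10/x = p_x/p_y.
So x*(p_x,p_y) = 10·p_y/p_x, independent of income; and y* = (I − 10·p_y)/p_y.
At the given prices: x* = 10·3/5.75 = 5.2174.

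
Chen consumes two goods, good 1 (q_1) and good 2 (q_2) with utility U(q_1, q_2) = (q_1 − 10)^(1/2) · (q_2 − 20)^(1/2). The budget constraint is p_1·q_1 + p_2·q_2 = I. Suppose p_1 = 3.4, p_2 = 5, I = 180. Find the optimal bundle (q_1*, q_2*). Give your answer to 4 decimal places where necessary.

q_1* = 16.7647, q_2* = 24.6

Let q_1' = q_1−10, q_2' = q_2−20. MRS = q_2'/q_1' = p_1/p_2.
After buying the subsistence bundle (10, 20), a share 0.5 of the remaining income goes to q_1: q_1* = 10 + 0.5·(I − 10p_1 − 20p_2)/p_1.
Discretionary income = 180 − 10·3.4 − 20·5 = 46; q_1* = 10 + 0.5·46/3.4 = 16.7647; q_2* = 20 + 0.5·46/5 = 24.6.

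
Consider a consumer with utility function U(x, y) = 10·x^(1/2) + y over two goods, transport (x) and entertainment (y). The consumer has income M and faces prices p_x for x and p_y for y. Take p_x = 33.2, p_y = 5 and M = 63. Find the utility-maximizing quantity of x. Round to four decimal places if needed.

Utility is quasi-linear in y; the FOC for x is 5/√x = p_x/p_y.
Thus x* = (5·p_y/p_x)² — independent of M — with the rest of income spent on y.
Plugging in: x* = (5·5/33.2)² = 0.567.

x* = 0.567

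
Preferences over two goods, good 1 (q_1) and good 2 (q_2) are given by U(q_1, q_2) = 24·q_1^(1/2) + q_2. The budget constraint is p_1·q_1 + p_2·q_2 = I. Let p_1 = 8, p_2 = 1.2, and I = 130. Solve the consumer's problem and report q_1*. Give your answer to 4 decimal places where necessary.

q_1* = 3.24

Solve: √q_1 = 12·p_2/p_1, so q_1*(p_1,p_2) = (12·p_2/p_1)², and q_2* = (I − p_1·q_1*)/p_2.
Plugging in: q_1* = (12·1.2/8)² = 3.24.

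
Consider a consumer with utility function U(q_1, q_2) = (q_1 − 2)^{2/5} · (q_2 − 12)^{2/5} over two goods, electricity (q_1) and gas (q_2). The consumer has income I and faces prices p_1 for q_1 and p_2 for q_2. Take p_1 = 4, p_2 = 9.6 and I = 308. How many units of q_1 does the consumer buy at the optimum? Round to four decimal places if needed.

This is Cobb-Douglas in (q_1−2, q_2−12): tangency gives 0.4·p_2·(q_2−12) = 0.4·p_1·(q_1−2).
After buying the subsistence bundle (2, 12), a share 0.5 of the remaining income goes to q_1: q_1* = 2 + 0.5·(I − 2p_1 − 12p_2)/p_1.
Discretionary income = 308 − 2·4 − 12·9.6 = 184.8; q_1* = 2 + 0.5·184.8/4 = 25.1.

q_1* = 25.1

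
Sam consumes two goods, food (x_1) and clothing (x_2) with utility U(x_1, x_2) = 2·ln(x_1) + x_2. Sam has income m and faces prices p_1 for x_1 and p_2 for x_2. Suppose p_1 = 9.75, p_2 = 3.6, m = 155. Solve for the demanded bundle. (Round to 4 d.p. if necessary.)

x_1* = 0.7385, x_2* = 41.0556

MU_x_1 = 2/x_1, MU_x_2 = 1. Tangency: 2/x_1 = p_1/p_2.
So x_1*(p_1,p_2) = 2·p_2/p_1, independent of income; and x_2* = (m − 2·p_2)/p_2.
At the given prices: x_1* = 2·3.6/9.75 = 0.7385, and x_2* = 41.0556.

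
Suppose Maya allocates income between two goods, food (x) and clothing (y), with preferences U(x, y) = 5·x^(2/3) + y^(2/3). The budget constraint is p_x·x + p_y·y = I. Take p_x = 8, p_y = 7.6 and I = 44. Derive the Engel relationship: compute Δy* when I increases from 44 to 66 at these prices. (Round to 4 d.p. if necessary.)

MU_x ∝ 5·x^(-1/3), MU_y ∝ y^(-1/3), so MRS = 5·(y/x)^(1/3) = p_x/p_y.
Hence y/x = ((1/5)·p_x/p_y)^(1/(1/3)), i.e. raised to the 3 power.
With the ratio pinned down, the budget gives x* = I/(p_x + p_y·(y/x)) and y* = (y/x)·x*.
Numerically y/x = 0.009331, so x* = 44/(8 + 7.6·0.009331) = 5.4517 and y* = 0.009331·5.4517 = 0.0509.
At I' = 66: y* = 0.0763. Change: 0.0763 − 0.0509 = 0.0254.

Δy* = 0.0254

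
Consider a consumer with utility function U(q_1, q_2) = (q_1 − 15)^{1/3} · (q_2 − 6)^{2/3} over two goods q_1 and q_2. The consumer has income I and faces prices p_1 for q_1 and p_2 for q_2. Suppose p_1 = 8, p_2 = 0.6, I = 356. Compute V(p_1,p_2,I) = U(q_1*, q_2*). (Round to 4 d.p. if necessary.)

V = 86.4312

MRS = (1/2)·(q_2−6)/(q_1−15). Tangency with p_1/p_2 gives q_2−6 = 2·(p_1/p_2)·(q_1−15).
Substituting into the budget: q_1* = 15 + 1/3·(I − 15·p_1 − 6·p_2)/p_1, and q_2* = 6 + 2/3·(…)/p_2.
Discretionary income = 356 − 15·8 − 6·0.6 = 232.4; q_1* = 15 + 1/3·232.4/8 = 24.6833; q_2* = 6 + 2/3·232.4/0.6 = 264.2222.
Utility at the optimum: U(24.6833, 264.2222) = 86.4312.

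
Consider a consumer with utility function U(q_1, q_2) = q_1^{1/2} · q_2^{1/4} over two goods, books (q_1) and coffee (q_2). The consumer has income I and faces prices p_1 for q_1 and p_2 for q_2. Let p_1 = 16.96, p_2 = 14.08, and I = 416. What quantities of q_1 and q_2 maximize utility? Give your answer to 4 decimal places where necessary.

The MRS is 2·q_2/q_1. Set MRS = p_1/p_2.
Rearranging, p_2·q_2 = (1/2)·p_1·q_1. Substituting into the budget gives p_1·q_1·(1 + (1/2)) = I.
Demand: q_1*(p_1,p_2,I) = 2/3·I/p_1 and q_2* = 1/3·I/p_2.
At p_1=16.96, p_2=14.08, I=416: q_1* = 2/3·416/16.96 = 16.3522, q_2* = 9.8485.

q_1* = 16.3522, q_2* = 9.8485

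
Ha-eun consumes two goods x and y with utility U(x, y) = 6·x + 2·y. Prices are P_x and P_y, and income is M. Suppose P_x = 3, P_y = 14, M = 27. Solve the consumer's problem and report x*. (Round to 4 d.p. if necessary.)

x* = 9

x gives more utility per dollar, so spend all income on x: x* = M/P_x, y* = 0.
Numerically: x* = 9, y* = 0.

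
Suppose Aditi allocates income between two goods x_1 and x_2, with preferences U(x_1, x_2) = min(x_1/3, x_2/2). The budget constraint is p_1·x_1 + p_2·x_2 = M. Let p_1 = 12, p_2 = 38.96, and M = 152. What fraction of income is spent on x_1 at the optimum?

share on x_1 = 0.316

Leontief preferences: the optimum is at the kink where x_1/3 = x_2/2, i.e. x_2 = (2/3)·x_1.
Budget: p_1·x_1 + p_2·(2/3)·x_1 = M, so (3·p_1 + 2·p_2)·x_1 = 3·M.
Demand: x_1*(p_1,p_2,M) = 3·M/(3·p_1 + 2·p_2), x_2* = 2·M/(3·p_1 + 2·p_2).
Here 3·12 + 2·38.96 = 113.92, giving x_1* = 4.0028 and x_2* = 2.6685.
Expenditure on x_1: 12·4.0028 = 48.0337; share = 0.316.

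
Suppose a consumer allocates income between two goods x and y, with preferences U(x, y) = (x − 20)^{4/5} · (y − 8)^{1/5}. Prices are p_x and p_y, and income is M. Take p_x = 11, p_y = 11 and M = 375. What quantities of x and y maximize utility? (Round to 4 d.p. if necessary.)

Let x' = x−20, y' = y−8. MRS = 4·y'/x' = p_x/p_y.
After buying the subsistence bundle (20, 8), a share 0.8 of the remaining income goes to x: x* = 20 + 0.8·(M − 20p_x − 8p_y)/p_x.
Discretionary income = 375 − 20·11 − 8·11 = 67; x* = 20 + 0.8·67/11 = 24.8727; y* = 8 + 0.2·67/11 = 9.2182.

x* = 24.8727, y* = 9.2182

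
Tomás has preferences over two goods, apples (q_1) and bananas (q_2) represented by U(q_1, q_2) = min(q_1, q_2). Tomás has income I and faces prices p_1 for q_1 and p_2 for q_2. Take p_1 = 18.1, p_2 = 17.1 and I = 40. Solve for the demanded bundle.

With perfect complements, no substitution: consume in ratio q_1:q_2 = 1:1.
Budget: p_1·q_1 + p_2·q_1 = I, so (p_1 + p_2)·q_1 = I.
Demand: q_1*(p_1,p_2,I) = I/(p_1 + p_2), q_2* = I/(p_1 + p_2).
Here 18.1 + 17.1 = 35.2, giving q_1* = 1.1364 and q_2* = 1.1364.

q_1* = 1.1364, q_2* = 1.1364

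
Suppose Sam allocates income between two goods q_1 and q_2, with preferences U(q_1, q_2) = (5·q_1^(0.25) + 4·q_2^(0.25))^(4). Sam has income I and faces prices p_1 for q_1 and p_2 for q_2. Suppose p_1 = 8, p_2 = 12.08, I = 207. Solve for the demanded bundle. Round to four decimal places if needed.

MRS = MU_q_1/MU_q_2 = (5/4)·(q_2/q_1)^(0.75). Set equal to p_1/p_2.
Solve for the ratio: q_2/q_1 = [(4/5)·p_1/p_2]^(4/3).
Substitute q_2 = (q_2/q_1)·q_1 into the budget: q_1* = I/(p_1 + p_2·(q_2/q_1)).
Numerically q_2/q_1 = 0.428697, so q_1* = 207/(8 + 12.08·0.428697) = 15.7072 and q_2* = 0.428697·15.7072 = 6.7336.

q_1* = 15.7072, q_2* = 6.7336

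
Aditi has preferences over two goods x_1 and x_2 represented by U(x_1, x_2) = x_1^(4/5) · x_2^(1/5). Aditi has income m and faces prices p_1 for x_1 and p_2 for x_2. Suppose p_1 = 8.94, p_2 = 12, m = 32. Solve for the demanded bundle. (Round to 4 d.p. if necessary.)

x_1* = 2.8635, x_2* = 0.5333

Tangency: MRS = 4·x_2/x_1 = p_1/p_2.
So 0.8·p_2·x_2 = 0.2·p_1·x_1; combined with the budget, a share 0.8 of income goes to x_1.
Demand: x_1*(p_1,p_2,m) = 0.8·m/p_1 and x_2* = 0.2·m/p_2.
At p_1=8.94, p_2=12, m=32: x_1* = 0.8·32/8.94 = 2.8635, x_2* = 0.5333.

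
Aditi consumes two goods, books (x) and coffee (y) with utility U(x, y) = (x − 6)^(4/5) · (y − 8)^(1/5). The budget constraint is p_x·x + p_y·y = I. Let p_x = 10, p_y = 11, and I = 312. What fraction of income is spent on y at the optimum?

MRS = 4·(y−8)/(x−6). Tangency with p_x/p_y gives y−8 = (1/4)·(p_x/p_y)·(x−6).
Substituting into the budget: x* = 6 + 0.8·(I − 6·p_x − 8·p_y)/p_x, and y* = 8 + 0.2·(…)/p_y.
Discretionary income = 312 − 6·10 − 8·11 = 164; x* = 6 + 0.8·164/10 = 19.12; y* = 8 + 0.2·164/11 = 10.9818.
Expenditure on y: 11·10.9818 = 120.8; share = 0.3872.

share on y = 0.3872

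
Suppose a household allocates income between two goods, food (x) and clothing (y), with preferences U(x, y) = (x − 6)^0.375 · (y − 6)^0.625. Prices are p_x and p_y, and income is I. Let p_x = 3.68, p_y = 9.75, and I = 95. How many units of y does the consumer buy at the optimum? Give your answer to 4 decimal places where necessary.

y* = 6.9244

Substituting into the budget: x* = 6 + 0.375·(I − 6·p_x − 6·p_y)/p_x, and y* = 6 + 0.625·(…)/p_y.
Discretionary income = 95 − 6·3.68 − 6·9.75 = 14.42; y* = 6 + 0.625·14.42/9.75 = 6.9244.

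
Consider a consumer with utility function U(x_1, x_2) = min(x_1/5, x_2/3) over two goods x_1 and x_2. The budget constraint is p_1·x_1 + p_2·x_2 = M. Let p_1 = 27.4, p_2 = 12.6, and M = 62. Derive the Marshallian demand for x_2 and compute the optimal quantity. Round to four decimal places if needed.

x_2* = 1.0641

With perfect complements, no substitution: consume in ratio x_1:x_2 = 5:3.
Budget: p_1·x_1 + p_2·(3/5)·x_1 = M, so (5·p_1 + 3·p_2)·x_1 = 5·M.
Demand: x_1*(p_1,p_2,M) = 5·M/(5·p_1 + 3·p_2), x_2* = 3·M/(5·p_1 + 3·p_2).
Here 5·27.4 + 3·12.6 = 174.8, giving x_2* = 1.0641.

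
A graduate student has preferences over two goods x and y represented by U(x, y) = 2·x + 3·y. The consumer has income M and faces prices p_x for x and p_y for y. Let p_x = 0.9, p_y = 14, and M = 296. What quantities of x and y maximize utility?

x gives more utility per dollar, so spend all income on x: x* = M/p_x, y* = 0.
Numerically: x* = 328.8889, y* = 0.

x* = 328.8889, y* = 0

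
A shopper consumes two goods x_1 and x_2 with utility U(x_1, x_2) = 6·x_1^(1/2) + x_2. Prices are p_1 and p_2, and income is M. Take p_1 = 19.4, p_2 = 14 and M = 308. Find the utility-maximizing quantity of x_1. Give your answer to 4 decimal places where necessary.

Utility is quasi-linear in x_2; the FOC for x_1 is 3/√x_1 = p_1/p_2.
Solve: √x_1 = 3·p_2/p_1, so x_1*(p_1,p_2) = (3·p_2/p_1)², and x_2* = (M − p_1·x_1*)/p_2.
Plugging in: x_1* = (3·14/19.4)² = 4.687.

x_1* = 4.687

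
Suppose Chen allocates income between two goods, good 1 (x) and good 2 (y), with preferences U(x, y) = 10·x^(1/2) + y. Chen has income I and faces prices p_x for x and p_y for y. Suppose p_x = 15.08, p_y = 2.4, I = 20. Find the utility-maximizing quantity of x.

x* = 0.6332

Utility is quasi-linear in y; the FOC for x is 5/√x = p_x/p_y.
Solve: √x = 5·p_y/p_x, so x*(p_x,p_y) = (5·p_y/p_x)², and y* = (I − p_x·x*)/p_y.
Plugging in: x* = (5·2.4/15.08)² = 0.6332.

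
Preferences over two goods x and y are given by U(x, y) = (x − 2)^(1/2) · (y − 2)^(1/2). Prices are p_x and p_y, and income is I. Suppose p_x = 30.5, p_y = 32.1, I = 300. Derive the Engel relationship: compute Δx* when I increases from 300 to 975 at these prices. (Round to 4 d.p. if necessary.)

MRS = (y−2)/(x−2). Tangency with p_x/p_y gives y−2 = (p_x/p_y)·(x−2).
Substituting into the budget: x* = 2 + 0.5·(I − 2·p_x − 2·p_y)/p_x, and y* = 2 + 0.5·(…)/p_y.
Discretionary income = 300 − 2·30.5 − 2·32.1 = 174.8; x* = 2 + 0.5·174.8/30.5 = 4.8656.
At I' = 975: x* = 15.9311. Change: 15.9311 − 4.8656 = 11.0656.

Δx* = 11.0656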